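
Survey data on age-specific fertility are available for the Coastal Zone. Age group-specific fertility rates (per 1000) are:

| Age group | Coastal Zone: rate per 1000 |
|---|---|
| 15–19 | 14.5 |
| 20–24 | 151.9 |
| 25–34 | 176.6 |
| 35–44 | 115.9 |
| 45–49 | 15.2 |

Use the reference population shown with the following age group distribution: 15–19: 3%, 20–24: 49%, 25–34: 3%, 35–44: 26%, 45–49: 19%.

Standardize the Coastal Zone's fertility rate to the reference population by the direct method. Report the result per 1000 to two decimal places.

113.19

Standard weights: 0.03, 0.49, 0.03, 0.26, 0.19.
Standardized rate: 0.0300×14.5 + 0.4900×151.9 + 0.0300×176.6 + 0.2600×115.9 + 0.1900×15.2 = 113.1860 per 1000.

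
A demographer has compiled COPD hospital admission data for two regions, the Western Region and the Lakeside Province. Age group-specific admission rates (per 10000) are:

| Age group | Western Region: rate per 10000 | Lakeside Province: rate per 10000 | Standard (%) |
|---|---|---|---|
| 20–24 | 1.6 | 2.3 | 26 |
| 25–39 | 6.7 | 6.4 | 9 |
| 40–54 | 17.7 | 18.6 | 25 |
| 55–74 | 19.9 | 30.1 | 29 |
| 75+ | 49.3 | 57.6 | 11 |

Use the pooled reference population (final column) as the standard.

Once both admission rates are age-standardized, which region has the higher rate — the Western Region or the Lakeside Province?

Standard weights: 0.26, 0.09, 0.25, 0.29, 0.11.
The Western Region: 0.2600×1.6 + 0.0900×6.7 + 0.2500×17.7 + 0.2900×19.9 + 0.1100×49.3 = 16.6380 per 10000.
The Lakeside Province: 0.2600×2.3 + 0.0900×6.4 + 0.2500×18.6 + 0.2900×30.1 + 0.1100×57.6 = 20.8890 per 10000.

Lakeside Province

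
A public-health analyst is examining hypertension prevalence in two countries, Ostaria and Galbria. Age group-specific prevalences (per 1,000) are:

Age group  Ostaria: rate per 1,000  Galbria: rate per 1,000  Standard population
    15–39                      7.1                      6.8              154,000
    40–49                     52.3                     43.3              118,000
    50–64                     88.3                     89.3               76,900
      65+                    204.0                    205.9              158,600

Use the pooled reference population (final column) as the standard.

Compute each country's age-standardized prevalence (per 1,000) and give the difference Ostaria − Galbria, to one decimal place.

Standard total = 507,500; weights = 0.3034, 0.2325, 0.1515, 0.3125.
Ostaria: 0.3034×7.1 + 0.2325×52.3 + 0.1515×88.3 + 0.3125×204.0 = 91.4472 per 1,000.
Galbria: 0.3034×6.8 + 0.2325×43.3 + 0.1515×89.3 + 0.3125×205.9 = 90.0089 per 1,000.
Difference = 91.4472 − 90.0089 = 1.4383.

1.4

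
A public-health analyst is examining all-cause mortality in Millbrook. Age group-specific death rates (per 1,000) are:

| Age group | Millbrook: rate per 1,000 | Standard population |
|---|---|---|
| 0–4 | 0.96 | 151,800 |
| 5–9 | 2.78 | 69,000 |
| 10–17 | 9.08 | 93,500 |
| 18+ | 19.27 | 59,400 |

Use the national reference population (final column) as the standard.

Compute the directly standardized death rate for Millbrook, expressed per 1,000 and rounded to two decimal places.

Standard total = 373,700; weights = 0.4062, 0.1846, 0.2502, 0.1590.
Standardized rate: 0.4062×0.96 + 0.1846×2.78 + 0.2502×9.08 + 0.1590×19.27 = 6.2381 per 1,000.

6.24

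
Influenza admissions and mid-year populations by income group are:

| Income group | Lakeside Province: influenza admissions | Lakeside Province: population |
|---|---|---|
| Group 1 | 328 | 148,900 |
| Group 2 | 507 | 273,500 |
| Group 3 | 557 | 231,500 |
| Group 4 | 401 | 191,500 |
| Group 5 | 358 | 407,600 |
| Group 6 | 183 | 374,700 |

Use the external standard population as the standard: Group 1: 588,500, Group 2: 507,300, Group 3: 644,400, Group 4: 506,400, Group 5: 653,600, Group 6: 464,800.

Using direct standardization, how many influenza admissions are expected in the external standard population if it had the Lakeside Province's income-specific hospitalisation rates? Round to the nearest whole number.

5649

Income-specific rates per 100,000 for the Lakeside Province: 220.28, 185.37, 240.60, 209.40, 87.83, 48.84.
Expected influenza admissions = Σ (standard pop × income-specific rate ÷ 100,000)
= 588,500×220.28/100,000 + 507,300×185.37/100,000 + 644,400×240.60/100,000 + 506,400×209.40/100,000 + 653,600×87.83/100,000 + 464,800×48.84/100,000
= 1296.36 + 940.41 + 1550.46 + 1060.40 + 574.06 + 227.00 = 5648.69.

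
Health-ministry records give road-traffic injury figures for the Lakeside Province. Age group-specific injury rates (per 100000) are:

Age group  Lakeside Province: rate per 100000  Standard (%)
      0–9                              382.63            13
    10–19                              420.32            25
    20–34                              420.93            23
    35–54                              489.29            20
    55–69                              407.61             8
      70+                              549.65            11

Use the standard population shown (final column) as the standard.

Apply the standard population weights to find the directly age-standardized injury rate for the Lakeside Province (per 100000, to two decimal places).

442.56

Standard weights: 0.13, 0.25, 0.23, 0.20, 0.08, 0.11.
Standardized rate: 0.1300×382.63 + 0.2500×420.32 + 0.2300×420.93 + 0.2000×489.29 + 0.0800×407.61 + 0.1100×549.65 = 442.5641 per 100000.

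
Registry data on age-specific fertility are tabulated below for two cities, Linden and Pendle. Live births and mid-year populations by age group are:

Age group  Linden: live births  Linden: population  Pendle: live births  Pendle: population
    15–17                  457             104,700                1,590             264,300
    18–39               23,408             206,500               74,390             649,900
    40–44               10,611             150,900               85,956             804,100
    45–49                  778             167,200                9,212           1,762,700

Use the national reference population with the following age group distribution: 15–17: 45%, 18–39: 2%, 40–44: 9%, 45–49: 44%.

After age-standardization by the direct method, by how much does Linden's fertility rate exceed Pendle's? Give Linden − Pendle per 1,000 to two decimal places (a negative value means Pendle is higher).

Age-specific rates per 1,000 for Linden: 4.365, 113.356, 70.318, 4.653.
For Pendle: 6.016, 114.464, 106.897, 5.226.
Standard weights: 0.45, 0.02, 0.09, 0.44.
Linden: 0.4500×4.365 + 0.0200×113.356 + 0.0900×70.318 + 0.4400×4.653 = 12.6073 per 1,000.
Pendle: 0.4500×6.016 + 0.0200×114.464 + 0.0900×106.897 + 0.4400×5.226 = 16.9166 per 1,000.
Difference = 12.6073 − 16.9166 = -4.3093.

-4.31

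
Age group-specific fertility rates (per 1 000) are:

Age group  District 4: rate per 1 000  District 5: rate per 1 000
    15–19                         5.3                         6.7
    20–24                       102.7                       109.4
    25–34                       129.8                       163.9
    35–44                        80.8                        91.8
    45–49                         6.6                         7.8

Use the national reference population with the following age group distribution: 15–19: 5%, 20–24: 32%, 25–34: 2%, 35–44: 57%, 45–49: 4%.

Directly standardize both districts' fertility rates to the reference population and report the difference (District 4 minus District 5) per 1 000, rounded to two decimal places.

Standard weights: 0.05, 0.32, 0.02, 0.57, 0.04.
District 4: 0.0500×5.3 + 0.3200×102.7 + 0.0200×129.8 + 0.5700×80.8 + 0.0400×6.6 = 82.0450 per 1 000.
District 5: 0.0500×6.7 + 0.3200×109.4 + 0.0200×163.9 + 0.5700×91.8 + 0.0400×7.8 = 91.2590 per 1 000.
Difference = 82.0450 − 91.2590 = -9.2140.

-9.21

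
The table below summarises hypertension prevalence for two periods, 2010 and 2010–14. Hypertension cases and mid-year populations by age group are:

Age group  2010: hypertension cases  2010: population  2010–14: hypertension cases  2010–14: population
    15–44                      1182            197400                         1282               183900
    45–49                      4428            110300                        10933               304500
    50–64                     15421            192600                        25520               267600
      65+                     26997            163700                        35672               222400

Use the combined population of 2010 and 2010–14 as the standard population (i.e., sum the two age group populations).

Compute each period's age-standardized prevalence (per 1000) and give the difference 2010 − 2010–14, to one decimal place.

Age-specific rates per 1000 for 2010: 5.988, 40.145, 80.067, 164.918.
For 2010–14: 6.971, 35.905, 95.366, 160.396.
Combined standard total = 1642400; weights = 0.2322, 0.2526, 0.2802, 0.2351.
2010: 0.2322×5.988 + 0.2526×40.145 + 0.2802×80.067 + 0.2351×164.918 = 72.7332 per 1000.
2010–14: 0.2322×6.971 + 0.2526×35.905 + 0.2802×95.366 + 0.2351×160.396 = 75.1143 per 1000.
Difference = 72.7332 − 75.1143 = -2.3811.

-2.4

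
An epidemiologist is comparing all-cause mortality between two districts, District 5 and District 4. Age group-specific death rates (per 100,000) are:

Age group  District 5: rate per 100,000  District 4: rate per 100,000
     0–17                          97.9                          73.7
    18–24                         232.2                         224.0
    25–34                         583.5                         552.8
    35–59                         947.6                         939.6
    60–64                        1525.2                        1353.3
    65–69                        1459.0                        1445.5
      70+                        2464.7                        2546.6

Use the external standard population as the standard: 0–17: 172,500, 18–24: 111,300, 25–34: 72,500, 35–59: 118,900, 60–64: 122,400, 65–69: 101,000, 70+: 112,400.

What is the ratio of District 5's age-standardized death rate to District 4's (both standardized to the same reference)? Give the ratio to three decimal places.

Standard total = 811,000; weights = 0.2127, 0.1372, 0.0894, 0.1466, 0.1509, 0.1245, 0.1386.
District 5: 0.2127×97.9 + 0.1372×232.2 + 0.0894×583.5 + 0.1466×947.6 + 0.1509×1525.2 + 0.1245×1459.0 + 0.1386×2464.7 = 997.2636 per 100,000.
District 4: 0.2127×73.7 + 0.1372×224.0 + 0.0894×552.8 + 0.1466×939.6 + 0.1509×1353.3 + 0.1245×1445.5 + 0.1386×2546.6 = 970.7992 per 100,000.
Ratio = 997.2636 ÷ 970.7992 = 1.02726.

1.027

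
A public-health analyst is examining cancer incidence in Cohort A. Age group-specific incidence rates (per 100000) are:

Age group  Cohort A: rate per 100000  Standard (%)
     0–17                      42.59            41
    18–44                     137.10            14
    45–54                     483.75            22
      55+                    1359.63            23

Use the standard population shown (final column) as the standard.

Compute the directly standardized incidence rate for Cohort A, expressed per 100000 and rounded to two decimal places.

455.80

Standard weights: 0.41, 0.14, 0.22, 0.23.
Standardized rate: 0.4100×42.59 + 0.1400×137.10 + 0.2200×483.75 + 0.2300×1359.63 = 455.7958 per 100000.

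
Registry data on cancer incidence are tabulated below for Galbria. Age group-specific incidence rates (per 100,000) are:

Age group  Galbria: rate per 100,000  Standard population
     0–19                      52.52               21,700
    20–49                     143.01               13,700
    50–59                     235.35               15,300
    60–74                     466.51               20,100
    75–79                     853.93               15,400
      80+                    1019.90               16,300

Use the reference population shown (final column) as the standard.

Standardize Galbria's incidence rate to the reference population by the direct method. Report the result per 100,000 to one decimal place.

Standard total = 102,500; weights = 0.2117, 0.1337, 0.1493, 0.1961, 0.1502, 0.1590.
Standardized rate: 0.2117×52.52 + 0.1337×143.01 + 0.1493×235.35 + 0.1961×466.51 + 0.1502×853.93 + 0.1590×1019.90 = 447.3319 per 100,000.

447.3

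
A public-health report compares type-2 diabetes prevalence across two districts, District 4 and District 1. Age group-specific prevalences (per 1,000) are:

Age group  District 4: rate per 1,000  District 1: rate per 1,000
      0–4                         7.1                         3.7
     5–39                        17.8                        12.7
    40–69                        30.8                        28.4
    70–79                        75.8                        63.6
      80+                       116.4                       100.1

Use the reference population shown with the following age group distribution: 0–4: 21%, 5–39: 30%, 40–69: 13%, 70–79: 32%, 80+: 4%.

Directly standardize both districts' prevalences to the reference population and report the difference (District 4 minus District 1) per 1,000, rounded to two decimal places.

Standard weights: 0.21, 0.30, 0.13, 0.32, 0.04.
District 4: 0.2100×7.1 + 0.3000×17.8 + 0.1300×30.8 + 0.3200×75.8 + 0.0400×116.4 = 39.7470 per 1,000.
District 1: 0.2100×3.7 + 0.3000×12.7 + 0.1300×28.4 + 0.3200×63.6 + 0.0400×100.1 = 32.6350 per 1,000.
Difference = 39.7470 − 32.6350 = 7.1120.

7.11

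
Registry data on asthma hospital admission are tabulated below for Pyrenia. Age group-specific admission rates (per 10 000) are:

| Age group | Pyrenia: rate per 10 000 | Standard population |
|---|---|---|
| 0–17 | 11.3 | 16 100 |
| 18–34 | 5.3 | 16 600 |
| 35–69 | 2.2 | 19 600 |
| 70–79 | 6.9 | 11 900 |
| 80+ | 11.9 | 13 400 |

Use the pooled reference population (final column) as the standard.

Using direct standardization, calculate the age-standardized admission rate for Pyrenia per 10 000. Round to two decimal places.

Standard total = 77 600; weights = 0.2075, 0.2139, 0.2526, 0.1534, 0.1727.
Standardized rate: 0.2075×11.3 + 0.2139×5.3 + 0.2526×2.2 + 0.1534×6.9 + 0.1727×11.9 = 7.1469 per 10 000.

7.15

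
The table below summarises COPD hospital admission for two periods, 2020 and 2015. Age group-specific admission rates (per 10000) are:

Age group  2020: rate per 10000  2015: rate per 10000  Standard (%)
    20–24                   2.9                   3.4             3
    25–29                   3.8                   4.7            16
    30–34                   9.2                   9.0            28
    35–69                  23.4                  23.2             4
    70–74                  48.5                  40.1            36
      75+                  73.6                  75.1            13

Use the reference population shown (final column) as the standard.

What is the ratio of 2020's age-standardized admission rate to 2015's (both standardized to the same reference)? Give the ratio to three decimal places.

Standard weights: 0.03, 0.16, 0.28, 0.04, 0.36, 0.13.
2020: 0.0300×2.9 + 0.1600×3.8 + 0.2800×9.2 + 0.0400×23.4 + 0.3600×48.5 + 0.1300×73.6 = 31.2350 per 10000.
2015: 0.0300×3.4 + 0.1600×4.7 + 0.2800×9.0 + 0.0400×23.2 + 0.3600×40.1 + 0.1300×75.1 = 28.5010 per 10000.
Ratio = 31.2350 ÷ 28.5010 = 1.09593.

1.096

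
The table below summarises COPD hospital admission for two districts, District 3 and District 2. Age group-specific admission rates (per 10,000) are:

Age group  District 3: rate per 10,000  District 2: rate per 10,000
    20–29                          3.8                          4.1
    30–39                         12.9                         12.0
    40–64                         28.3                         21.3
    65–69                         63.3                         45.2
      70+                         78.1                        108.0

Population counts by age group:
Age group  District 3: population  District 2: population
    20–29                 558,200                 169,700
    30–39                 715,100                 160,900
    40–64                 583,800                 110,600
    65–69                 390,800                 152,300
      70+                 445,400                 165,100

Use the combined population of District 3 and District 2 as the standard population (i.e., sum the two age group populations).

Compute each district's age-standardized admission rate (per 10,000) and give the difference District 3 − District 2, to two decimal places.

-0.87

Combined standard total = 3,451,900; weights = 0.2109, 0.2538, 0.2012, 0.1573, 0.1769.
District 3: 0.2109×3.8 + 0.2538×12.9 + 0.2012×28.3 + 0.1573×63.3 + 0.1769×78.1 = 33.5399 per 10,000.
District 2: 0.2109×4.1 + 0.2538×12.0 + 0.2012×21.3 + 0.1573×45.2 + 0.1769×108.0 = 34.4069 per 10,000.
Difference = 33.5399 − 34.4069 = -0.8671.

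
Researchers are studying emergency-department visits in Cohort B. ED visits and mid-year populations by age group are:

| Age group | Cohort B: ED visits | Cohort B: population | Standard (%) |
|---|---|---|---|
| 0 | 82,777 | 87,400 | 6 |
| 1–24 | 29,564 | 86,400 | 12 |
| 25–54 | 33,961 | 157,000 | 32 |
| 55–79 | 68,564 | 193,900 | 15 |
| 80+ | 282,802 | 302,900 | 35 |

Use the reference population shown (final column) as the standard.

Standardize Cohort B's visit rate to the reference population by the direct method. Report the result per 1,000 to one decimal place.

Age-specific rates per 1,000 for Cohort B: 947.105, 342.176, 216.312, 353.605, 933.648.
Standard weights: 0.06, 0.12, 0.32, 0.15, 0.35.
Standardized rate: 0.0600×947.105 + 0.1200×342.176 + 0.3200×216.312 + 0.1500×353.605 + 0.3500×933.648 = 546.9249 per 1,000.

546.9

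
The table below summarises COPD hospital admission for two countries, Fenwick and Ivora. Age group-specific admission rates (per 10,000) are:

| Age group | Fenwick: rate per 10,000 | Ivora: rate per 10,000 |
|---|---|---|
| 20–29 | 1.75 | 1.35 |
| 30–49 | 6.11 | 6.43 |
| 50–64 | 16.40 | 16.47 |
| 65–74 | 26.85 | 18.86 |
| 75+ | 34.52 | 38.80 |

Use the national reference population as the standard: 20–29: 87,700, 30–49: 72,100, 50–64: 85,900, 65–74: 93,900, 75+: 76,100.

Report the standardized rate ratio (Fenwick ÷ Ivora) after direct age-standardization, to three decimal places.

Standard total = 415,700; weights = 0.2110, 0.1734, 0.2066, 0.2259, 0.1831.
Fenwick: 0.2110×1.75 + 0.1734×6.11 + 0.2066×16.40 + 0.2259×26.85 + 0.1831×34.52 = 17.2022 per 10,000.
Ivora: 0.2110×1.35 + 0.1734×6.43 + 0.2066×16.47 + 0.2259×18.86 + 0.1831×38.80 = 16.1665 per 10,000.
Ratio = 17.2022 ÷ 16.1665 = 1.06407.

1.064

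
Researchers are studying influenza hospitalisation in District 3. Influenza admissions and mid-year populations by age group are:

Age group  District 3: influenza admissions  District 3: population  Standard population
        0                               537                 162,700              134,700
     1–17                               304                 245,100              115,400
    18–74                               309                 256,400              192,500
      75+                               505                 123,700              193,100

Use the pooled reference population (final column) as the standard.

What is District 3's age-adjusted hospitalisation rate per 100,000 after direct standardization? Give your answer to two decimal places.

252.95

Age-specific rates per 100,000 for District 3: 330.06, 124.03, 120.51, 408.25.
Standard total = 635,700; weights = 0.2119, 0.1815, 0.3028, 0.3038.
Standardized rate: 0.2119×330.06 + 0.1815×124.03 + 0.3028×120.51 + 0.3038×408.25 = 252.9542 per 100,000.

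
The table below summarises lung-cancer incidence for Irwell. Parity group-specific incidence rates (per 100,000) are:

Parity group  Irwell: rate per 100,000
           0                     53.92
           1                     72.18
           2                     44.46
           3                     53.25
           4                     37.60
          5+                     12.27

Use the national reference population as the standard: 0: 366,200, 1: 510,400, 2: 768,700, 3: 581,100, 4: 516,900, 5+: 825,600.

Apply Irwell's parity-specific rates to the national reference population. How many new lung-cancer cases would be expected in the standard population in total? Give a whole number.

Expected new lung-cancer cases = Σ (standard pop × parity-specific rate ÷ 100,000)
= 366,200×53.92/100,000 + 510,400×72.18/100,000 + 768,700×44.46/100,000 + 581,100×53.25/100,000 + 516,900×37.60/100,000 + 825,600×12.27/100,000
= 197.46 + 368.41 + 341.76 + 309.44 + 194.35 + 101.30 = 1512.72.

1513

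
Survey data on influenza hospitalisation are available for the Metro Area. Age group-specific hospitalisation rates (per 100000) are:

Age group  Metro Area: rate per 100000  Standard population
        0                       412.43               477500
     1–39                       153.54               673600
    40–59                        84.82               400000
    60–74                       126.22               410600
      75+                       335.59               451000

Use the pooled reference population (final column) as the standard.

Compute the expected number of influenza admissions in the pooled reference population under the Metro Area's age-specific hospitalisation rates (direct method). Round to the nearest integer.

Expected influenza admissions = Σ (standard pop × age-specific rate ÷ 100000)
= 477500×412.43/100000 + 673600×153.54/100000 + 400000×84.82/100000 + 410600×126.22/100000 + 451000×335.59/100000
= 1969.35 + 1034.25 + 339.28 + 518.26 + 1513.51 = 5374.65.

5375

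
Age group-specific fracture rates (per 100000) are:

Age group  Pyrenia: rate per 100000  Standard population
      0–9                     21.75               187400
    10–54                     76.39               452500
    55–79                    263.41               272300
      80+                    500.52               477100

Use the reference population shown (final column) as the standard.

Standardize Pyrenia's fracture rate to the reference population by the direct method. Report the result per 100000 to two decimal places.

251.33

Standard total = 1389300; weights = 0.1349, 0.3257, 0.1960, 0.3434.
Standardized rate: 0.1349×21.75 + 0.3257×76.39 + 0.1960×263.41 + 0.3434×500.52 = 251.3259 per 100000.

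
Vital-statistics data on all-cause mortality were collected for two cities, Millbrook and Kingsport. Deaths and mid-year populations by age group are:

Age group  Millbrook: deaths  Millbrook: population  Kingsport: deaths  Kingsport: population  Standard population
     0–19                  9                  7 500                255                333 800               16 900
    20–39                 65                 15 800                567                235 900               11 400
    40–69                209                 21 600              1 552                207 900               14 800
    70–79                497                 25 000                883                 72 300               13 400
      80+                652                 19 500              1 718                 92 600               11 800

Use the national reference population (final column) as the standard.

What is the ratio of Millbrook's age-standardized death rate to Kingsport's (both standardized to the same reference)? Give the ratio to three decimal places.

1.634

Age-specific rates per 1 000 for Millbrook: 1.200, 4.114, 9.676, 19.880, 33.436.
For Kingsport: 0.764, 2.404, 7.465, 12.213, 18.553.
Standard total = 68 300; weights = 0.2474, 0.1669, 0.2167, 0.1962, 0.1728.
Millbrook: 0.2474×1.200 + 0.1669×4.114 + 0.2167×9.676 + 0.1962×19.880 + 0.1728×33.436 = 12.7572 per 1 000.
Kingsport: 0.2474×0.764 + 0.1669×2.404 + 0.2167×7.465 + 0.1962×12.213 + 0.1728×18.553 = 7.8093 per 1 000.
Ratio = 12.7572 ÷ 7.8093 = 1.63360.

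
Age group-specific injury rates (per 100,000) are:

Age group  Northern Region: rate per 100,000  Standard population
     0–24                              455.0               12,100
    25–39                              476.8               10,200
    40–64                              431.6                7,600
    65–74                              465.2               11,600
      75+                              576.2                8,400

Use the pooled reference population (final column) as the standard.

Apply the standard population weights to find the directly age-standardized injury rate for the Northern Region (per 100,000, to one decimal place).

Standard total = 49,900; weights = 0.2425, 0.2044, 0.1523, 0.2325, 0.1683.
Standardized rate: 0.2425×455.0 + 0.2044×476.8 + 0.1523×431.6 + 0.2325×465.2 + 0.1683×576.2 = 478.6657 per 100,000.

478.7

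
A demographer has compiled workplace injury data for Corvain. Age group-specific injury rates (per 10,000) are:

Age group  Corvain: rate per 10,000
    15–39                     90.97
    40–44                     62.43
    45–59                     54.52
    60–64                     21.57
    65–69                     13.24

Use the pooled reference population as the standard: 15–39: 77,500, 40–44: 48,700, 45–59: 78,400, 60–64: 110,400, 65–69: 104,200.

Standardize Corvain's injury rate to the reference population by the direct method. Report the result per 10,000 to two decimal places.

Standard total = 419,200; weights = 0.1849, 0.1162, 0.1870, 0.2634, 0.2486.
Standardized rate: 0.1849×90.97 + 0.1162×62.43 + 0.1870×54.52 + 0.2634×21.57 + 0.2486×13.24 = 43.2391 per 10,000.

43.24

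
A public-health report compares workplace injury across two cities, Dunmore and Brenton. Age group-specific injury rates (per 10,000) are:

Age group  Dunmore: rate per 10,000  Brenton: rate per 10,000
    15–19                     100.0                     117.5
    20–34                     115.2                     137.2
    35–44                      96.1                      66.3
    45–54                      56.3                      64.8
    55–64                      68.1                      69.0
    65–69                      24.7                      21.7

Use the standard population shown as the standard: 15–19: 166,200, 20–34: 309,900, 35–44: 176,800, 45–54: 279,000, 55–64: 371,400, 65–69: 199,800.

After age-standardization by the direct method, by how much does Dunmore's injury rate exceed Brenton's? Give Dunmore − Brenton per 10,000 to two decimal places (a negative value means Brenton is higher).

-4.37

Standard total = 1,503,100; weights = 0.1106, 0.2062, 0.1176, 0.1856, 0.2471, 0.1329.
Dunmore: 0.1106×100.0 + 0.2062×115.2 + 0.1176×96.1 + 0.1856×56.3 + 0.2471×68.1 + 0.1329×24.7 = 76.6723 per 10,000.
Brenton: 0.1106×117.5 + 0.2062×137.2 + 0.1176×66.3 + 0.1856×64.8 + 0.2471×69.0 + 0.1329×21.7 = 81.0392 per 10,000.
Difference = 76.6723 − 81.0392 = -4.3670.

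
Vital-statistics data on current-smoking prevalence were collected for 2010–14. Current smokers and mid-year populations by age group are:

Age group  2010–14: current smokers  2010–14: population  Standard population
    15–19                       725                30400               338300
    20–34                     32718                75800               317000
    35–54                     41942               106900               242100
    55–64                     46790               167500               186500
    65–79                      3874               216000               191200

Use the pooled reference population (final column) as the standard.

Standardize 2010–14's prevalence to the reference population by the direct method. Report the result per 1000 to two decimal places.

231.68

Age-specific rates per 1000 for 2010–14: 23.849, 431.636, 392.348, 279.343, 17.935.
Standard total = 1275100; weights = 0.2653, 0.2486, 0.1899, 0.1463, 0.1499.
Standardized rate: 0.2653×23.849 + 0.2486×431.636 + 0.1899×392.348 + 0.1463×279.343 + 0.1499×17.935 = 231.6765 per 1000.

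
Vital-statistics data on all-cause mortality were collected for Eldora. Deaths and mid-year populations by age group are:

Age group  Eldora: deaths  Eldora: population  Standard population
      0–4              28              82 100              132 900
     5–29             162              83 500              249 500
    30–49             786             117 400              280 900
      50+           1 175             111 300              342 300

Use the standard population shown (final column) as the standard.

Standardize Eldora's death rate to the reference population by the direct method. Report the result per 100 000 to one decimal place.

599.0

Age-specific rates per 100 000 for Eldora: 34.10, 194.01, 669.51, 1055.71.
Standard total = 1 005 600; weights = 0.1322, 0.2481, 0.2793, 0.3404.
Standardized rate: 0.1322×34.10 + 0.2481×194.01 + 0.2793×669.51 + 0.3404×1055.71 = 599.0162 per 100 000.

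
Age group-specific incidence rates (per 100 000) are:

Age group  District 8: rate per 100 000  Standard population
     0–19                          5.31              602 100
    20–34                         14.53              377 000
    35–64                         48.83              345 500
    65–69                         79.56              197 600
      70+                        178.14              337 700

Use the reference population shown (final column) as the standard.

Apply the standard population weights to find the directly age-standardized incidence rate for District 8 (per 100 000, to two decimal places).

54.53

Standard total = 1 859 900; weights = 0.3237, 0.2027, 0.1858, 0.1062, 0.1816.
Standardized rate: 0.3237×5.31 + 0.2027×14.53 + 0.1858×48.83 + 0.1062×79.56 + 0.1816×178.14 = 54.5323 per 100 000.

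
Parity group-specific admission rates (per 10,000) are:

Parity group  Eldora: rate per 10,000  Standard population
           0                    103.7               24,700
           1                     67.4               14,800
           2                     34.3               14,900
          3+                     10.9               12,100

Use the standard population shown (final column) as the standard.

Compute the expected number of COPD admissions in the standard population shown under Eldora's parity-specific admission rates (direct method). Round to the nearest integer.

420

Expected COPD admissions = Σ (standard pop × parity-specific rate ÷ 10,000)
= 24,700×103.7/10,000 + 14,800×67.4/10,000 + 14,900×34.3/10,000 + 12,100×10.9/10,000
= 256.14 + 99.75 + 51.11 + 13.19 = 420.19.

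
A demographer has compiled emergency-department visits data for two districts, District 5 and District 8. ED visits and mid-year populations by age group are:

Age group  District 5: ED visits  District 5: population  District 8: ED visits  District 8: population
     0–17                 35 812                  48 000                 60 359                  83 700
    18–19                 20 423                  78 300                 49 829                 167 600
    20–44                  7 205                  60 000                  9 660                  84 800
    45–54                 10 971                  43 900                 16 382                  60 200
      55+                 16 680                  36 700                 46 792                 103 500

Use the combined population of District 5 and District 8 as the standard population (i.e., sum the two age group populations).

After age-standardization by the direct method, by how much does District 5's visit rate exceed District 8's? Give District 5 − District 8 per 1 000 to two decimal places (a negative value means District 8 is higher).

-8.83

Age-specific rates per 1 000 for District 5: 746.083, 260.830, 120.083, 249.909, 454.496.
For District 8: 721.135, 297.309, 113.915, 272.126, 452.097.
Combined standard total = 766 700; weights = 0.1718, 0.3207, 0.1889, 0.1358, 0.1829.
District 5: 0.1718×746.083 + 0.3207×260.830 + 0.1889×120.083 + 0.1358×249.909 + 0.1829×454.496 = 351.5341 per 1 000.
District 8: 0.1718×721.135 + 0.3207×297.309 + 0.1889×113.915 + 0.1358×272.126 + 0.1829×452.097 = 360.3613 per 1 000.
Difference = 351.5341 − 360.3613 = -8.8271.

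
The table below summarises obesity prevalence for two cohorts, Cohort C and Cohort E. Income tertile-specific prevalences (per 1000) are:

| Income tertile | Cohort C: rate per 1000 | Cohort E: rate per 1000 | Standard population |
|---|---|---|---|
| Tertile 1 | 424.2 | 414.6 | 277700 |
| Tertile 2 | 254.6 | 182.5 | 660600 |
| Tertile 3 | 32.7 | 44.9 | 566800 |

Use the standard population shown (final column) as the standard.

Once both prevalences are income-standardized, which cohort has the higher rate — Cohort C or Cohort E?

Cohort C

Standard total = 1505100; weights = 0.1845, 0.4389, 0.3766.
Cohort C: 0.1845×424.2 + 0.4389×254.6 + 0.3766×32.7 = 202.3277 per 1000.
Cohort E: 0.1845×414.6 + 0.4389×182.5 + 0.3766×44.9 = 173.5056 per 1000.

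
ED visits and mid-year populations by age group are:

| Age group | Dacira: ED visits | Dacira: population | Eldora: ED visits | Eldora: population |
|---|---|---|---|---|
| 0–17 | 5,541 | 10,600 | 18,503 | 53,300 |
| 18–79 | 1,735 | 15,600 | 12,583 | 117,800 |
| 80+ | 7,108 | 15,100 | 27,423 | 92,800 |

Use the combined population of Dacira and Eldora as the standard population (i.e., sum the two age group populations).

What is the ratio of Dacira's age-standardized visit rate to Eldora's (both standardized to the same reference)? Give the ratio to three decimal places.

Age-specific rates per 1,000 for Dacira: 522.736, 111.218, 470.728.
For Eldora: 347.148, 106.817, 295.506.
Combined standard total = 305,200; weights = 0.2094, 0.4371, 0.3535.
Dacira: 0.2094×522.736 + 0.4371×111.218 + 0.3535×470.728 = 324.4787 per 1,000.
Eldora: 0.2094×347.148 + 0.4371×106.817 + 0.3535×295.506 = 223.8442 per 1,000.
Ratio = 324.4787 ÷ 223.8442 = 1.44957.

1.450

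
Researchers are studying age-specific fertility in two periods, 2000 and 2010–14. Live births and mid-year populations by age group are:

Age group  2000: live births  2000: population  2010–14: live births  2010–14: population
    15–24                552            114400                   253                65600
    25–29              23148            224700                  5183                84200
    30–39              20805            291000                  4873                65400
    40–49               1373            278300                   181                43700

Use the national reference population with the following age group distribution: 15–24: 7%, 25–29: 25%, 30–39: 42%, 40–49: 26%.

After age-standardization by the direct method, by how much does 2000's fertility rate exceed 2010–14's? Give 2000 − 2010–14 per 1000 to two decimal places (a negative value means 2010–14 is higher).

Age-specific rates per 1000 for 2000: 4.825, 103.017, 71.495, 4.934.
For 2010–14: 3.857, 61.556, 74.511, 4.142.
Standard weights: 0.07, 0.25, 0.42, 0.26.
2000: 0.0700×4.825 + 0.2500×103.017 + 0.4200×71.495 + 0.2600×4.934 = 57.4027 per 1000.
2010–14: 0.0700×3.857 + 0.2500×61.556 + 0.4200×74.511 + 0.2600×4.142 = 48.0303 per 1000.
Difference = 57.4027 − 48.0303 = 9.3723.

9.37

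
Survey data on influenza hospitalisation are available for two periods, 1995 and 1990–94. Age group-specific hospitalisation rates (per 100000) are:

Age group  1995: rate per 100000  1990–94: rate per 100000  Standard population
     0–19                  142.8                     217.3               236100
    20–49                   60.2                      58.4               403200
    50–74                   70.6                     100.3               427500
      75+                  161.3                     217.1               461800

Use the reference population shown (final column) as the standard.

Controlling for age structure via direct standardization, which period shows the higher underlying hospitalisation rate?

1990–94

Standard total = 1528600; weights = 0.1545, 0.2638, 0.2797, 0.3021.
1995: 0.1545×142.8 + 0.2638×60.2 + 0.2797×70.6 + 0.3021×161.3 = 106.4095 per 100000.
1990–94: 0.1545×217.3 + 0.2638×58.4 + 0.2797×100.3 + 0.3021×217.1 = 142.6053 per 100000.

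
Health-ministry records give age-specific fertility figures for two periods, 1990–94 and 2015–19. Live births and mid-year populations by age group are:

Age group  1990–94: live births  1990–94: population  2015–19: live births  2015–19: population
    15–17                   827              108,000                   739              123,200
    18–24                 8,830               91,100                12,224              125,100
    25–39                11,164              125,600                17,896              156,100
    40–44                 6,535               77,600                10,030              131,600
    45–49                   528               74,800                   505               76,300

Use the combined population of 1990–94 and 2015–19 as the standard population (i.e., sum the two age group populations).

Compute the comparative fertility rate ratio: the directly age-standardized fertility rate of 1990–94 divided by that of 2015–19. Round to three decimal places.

Age-specific rates per 1,000 for 1990–94: 7.657, 96.926, 88.885, 84.214, 7.059.
For 2015–19: 5.998, 97.714, 114.644, 76.216, 6.619.
Combined standard total = 1,089,400; weights = 0.2122, 0.1985, 0.2586, 0.1920, 0.1387.
1990–94: 0.2122×7.657 + 0.1985×96.926 + 0.2586×88.885 + 0.1920×84.214 + 0.1387×7.059 = 60.9960 per 1,000.
2015–19: 0.2122×5.998 + 0.1985×97.714 + 0.2586×114.644 + 0.1920×76.216 + 0.1387×6.619 = 65.8641 per 1,000.
Ratio = 60.9960 ÷ 65.8641 = 0.92609.

0.926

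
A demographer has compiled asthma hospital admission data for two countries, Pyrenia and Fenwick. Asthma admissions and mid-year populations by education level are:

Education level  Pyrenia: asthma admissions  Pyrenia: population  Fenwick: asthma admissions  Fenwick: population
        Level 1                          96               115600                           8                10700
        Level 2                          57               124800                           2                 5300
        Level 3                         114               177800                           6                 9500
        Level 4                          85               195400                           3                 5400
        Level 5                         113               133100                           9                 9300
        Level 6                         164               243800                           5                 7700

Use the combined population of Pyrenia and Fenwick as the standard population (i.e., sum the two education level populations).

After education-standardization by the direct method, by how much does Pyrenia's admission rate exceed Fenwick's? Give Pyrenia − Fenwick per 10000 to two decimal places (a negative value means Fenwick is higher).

-0.12

Education-specific rates per 10000 for Pyrenia: 8.30, 4.57, 6.41, 4.35, 8.49, 6.73.
For Fenwick: 7.48, 3.77, 6.32, 5.56, 9.68, 6.49.
Combined standard total = 1038400; weights = 0.1216, 0.1253, 0.1804, 0.1934, 0.1371, 0.2422.
Pyrenia: 0.1216×8.30 + 0.1253×4.57 + 0.1804×6.41 + 0.1934×4.35 + 0.1371×8.49 + 0.2422×6.73 = 6.3735 per 10000.
Fenwick: 0.1216×7.48 + 0.1253×3.77 + 0.1804×6.32 + 0.1934×5.56 + 0.1371×9.68 + 0.2422×6.49 = 6.4955 per 10000.
Difference = 6.3735 − 6.4955 = -0.1220.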